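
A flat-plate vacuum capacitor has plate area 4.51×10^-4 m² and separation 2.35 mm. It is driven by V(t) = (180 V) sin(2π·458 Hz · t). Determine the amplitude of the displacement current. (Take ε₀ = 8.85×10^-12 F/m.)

(dE/dt)_max = V₀ω/d = 2.204×10^8 V/(m·s); ω = 2πf = 2878 rad/s.
I_d,max = ε₀ A (dE/dt)_max = (8.85×10^-12)(4.51×10^-4)(2.204×10^8) = 8.80×10^-7 A.

8.80×10^-7 A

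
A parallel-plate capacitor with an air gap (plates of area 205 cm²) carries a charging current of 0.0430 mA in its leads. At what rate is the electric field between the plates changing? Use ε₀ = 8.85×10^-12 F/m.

By continuity, I_d in the gap equals the 0.0430 mA flowing in the wire.
Inverting I_d = ε₀ A dE/dt gives dE/dt = 4.30×10^-5 / (8.85×10^-12 · 0.0205) = 2.37×10^8 V/(m·s).

2.37×10^8 V/(m·s)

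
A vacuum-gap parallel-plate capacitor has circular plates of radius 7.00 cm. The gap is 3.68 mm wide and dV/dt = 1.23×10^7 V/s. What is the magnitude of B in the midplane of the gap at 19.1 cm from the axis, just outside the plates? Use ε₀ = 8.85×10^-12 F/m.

dE/dt = (dV/dt)/d = 3.342×10^9 V/(m·s); I_d = ε₀(πR²)(dE/dt) = (8.85×10^-12)(0.01539)(3.342×10^9) = 4.552×10^-4 A.
Outside the plates the loop encloses all of I_d, so B·2πr = μ₀ I_d and B = 4.77×10^-10 T.

4.77×10^-10 T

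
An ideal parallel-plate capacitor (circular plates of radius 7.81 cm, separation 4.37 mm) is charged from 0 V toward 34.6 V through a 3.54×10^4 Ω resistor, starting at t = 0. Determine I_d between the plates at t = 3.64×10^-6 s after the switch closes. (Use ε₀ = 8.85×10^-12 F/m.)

6.91×10^-5 A

C = ε₀A/d = (8.85×10^-12)(0.01916)/(4.37×10^-3) = 3.880×10^-11 F, so τ = RC = 1.374×10^-6 s.
The conduction current is I(t) = (V₀/R) e^(−t/τ), and the displacement current between the plates equals it.
t/τ = 2.649; I_d = (34.6/3.54×10^4) · e^(−2.649) = (9.774×10^-4)(0.07072) = 6.91×10^-5 A.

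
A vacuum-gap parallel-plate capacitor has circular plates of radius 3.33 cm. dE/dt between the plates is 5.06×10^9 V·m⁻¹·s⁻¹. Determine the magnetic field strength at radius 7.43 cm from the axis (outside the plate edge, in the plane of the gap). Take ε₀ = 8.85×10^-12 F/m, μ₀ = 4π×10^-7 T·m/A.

4.20×10^-10 T

Total displacement current: I_d = ε₀(πR²)(dE/dt) = (8.85×10^-12)(3.484×10^-3)(5.06×10^9) = 1.560×10^-4 A.
With r > R the enclosed displacement current is the full I_d; B = μ₀ I_d / (2πr) = 4.20×10^-10 T.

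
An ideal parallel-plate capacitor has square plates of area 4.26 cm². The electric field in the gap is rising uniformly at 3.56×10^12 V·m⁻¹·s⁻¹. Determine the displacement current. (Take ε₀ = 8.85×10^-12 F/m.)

The displacement current is ε₀ times dΦ_E/dt = ε₀ A dE/dt = (8.85×10^-12)(4.26×10^-4)(3.56×10^12) = 0.0134 A.

0.0134 A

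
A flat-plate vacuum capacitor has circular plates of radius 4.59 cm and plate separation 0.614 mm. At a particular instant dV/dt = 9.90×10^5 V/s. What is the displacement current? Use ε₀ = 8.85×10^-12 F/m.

9.44×10^-5 A

The displacement current equals the charging current C dV/dt. With C = ε₀A/d = (8.85×10^-12)(6.619×10^-3)/(6.14×10^-4) = 9.540×10^-11 F, I_d = (9.540×10^-11)(9.90×10^5) = 9.44×10^-5 A.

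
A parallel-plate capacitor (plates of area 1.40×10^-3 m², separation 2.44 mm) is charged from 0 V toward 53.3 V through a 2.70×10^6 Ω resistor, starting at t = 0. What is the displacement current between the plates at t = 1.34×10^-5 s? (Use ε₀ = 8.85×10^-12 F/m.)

7.43×10^-6 A

C = ε₀A/d = (8.85×10^-12)(1.40×10^-3)/(2.44×10^-3) = 5.078×10^-12 F and τ = RC = 1.371×10^-5 s. I_d in the gap equals the RC charging current.
I_d(t) = (V₀/R) e^(−t/τ) = 1.974×10^-5 · e^(−0.9774) = 7.43×10^-6 A.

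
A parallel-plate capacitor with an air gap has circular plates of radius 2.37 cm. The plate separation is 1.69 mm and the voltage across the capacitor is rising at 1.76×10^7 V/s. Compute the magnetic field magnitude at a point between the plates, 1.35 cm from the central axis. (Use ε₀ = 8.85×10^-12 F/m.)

I_d = C dV/dt with C = ε₀πR²/d = 9.243×10^-12 F, so I_d = (9.243×10^-12)(1.76×10^7) = 1.627×10^-4 A.
For r < R the Ampère–Maxwell law gives B(2πr) = μ₀ I_d (r²/R²), so B = μ₀ I_d r/(2πR²) = (4π×10^-7)(1.627×10^-4)(0.0135)/(2π·0.0237²) = 7.82×10^-10 T.

7.82×10^-10 T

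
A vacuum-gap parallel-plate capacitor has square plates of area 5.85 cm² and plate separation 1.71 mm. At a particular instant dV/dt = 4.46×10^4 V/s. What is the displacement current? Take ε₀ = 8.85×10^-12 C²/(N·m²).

C = ε₀A/d = (8.85×10^-12)(5.85×10^-4)/(1.71×10^-3) = 3.028×10^-12 F.
I_d = C dV/dt = (3.028×10^-12)(4.46×10^4) = 1.35×10^-7 A.

1.35×10^-7 A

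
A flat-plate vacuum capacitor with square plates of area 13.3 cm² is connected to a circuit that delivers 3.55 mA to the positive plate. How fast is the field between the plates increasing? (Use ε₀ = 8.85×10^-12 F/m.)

3.02×10^11 V/(m·s)

Charge continuity gives I_d = I = 3.55×10^-3 A between the plates.
Inverting I_d = ε₀ A dE/dt gives dE/dt = 3.55×10^-3 / (8.85×10^-12 · 1.33×10^-3) = 3.02×10^11 V/(m·s).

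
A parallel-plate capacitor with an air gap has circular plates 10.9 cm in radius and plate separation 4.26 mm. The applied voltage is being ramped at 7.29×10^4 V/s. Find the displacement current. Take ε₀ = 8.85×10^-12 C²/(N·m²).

The field between the plates is E = V/d, so dE/dt = (7.29×10^4)/(4.26×10^-3 m) = 1.711×10^7 V/(m·s).
I_d = ε₀ A (dE/dt) = (8.85×10^-12)(0.03733)(1.711×10^7) = 5.65×10^-6 A.

5.65×10^-6 A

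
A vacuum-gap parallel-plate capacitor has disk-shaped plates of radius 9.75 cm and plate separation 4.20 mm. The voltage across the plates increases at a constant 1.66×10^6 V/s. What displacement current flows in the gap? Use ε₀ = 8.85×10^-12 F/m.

1.04×10^-4 A

C = ε₀A/d = (8.85×10^-12)(0.02986)/(4.20×10^-3) = 6.292×10^-11 F.
I_d = C dV/dt = (6.292×10^-11)(1.66×10^6) = 1.04×10^-4 A.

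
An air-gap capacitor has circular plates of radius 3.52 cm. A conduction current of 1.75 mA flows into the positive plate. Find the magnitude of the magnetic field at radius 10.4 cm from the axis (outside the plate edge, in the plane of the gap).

By continuity the displacement current in the gap matches the conduction current: I_d = 1.75×10^-3 A.
For r ≥ R the full I_d is enclosed: B = μ₀ I_d/(2πr) = (4π×10^-7)(1.75×10^-3)/(2π·0.104) = 3.37×10^-9 T.

3.37×10^-9 T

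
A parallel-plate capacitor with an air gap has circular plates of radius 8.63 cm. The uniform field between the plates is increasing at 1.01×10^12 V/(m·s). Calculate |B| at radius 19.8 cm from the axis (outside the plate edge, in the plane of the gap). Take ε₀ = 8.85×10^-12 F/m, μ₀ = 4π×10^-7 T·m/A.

2.11×10^-7 T

Through the whole plate area (πR² = 0.02340 m²), I_d = ε₀ πR² dE/dt = 0.2092 A.
For r ≥ R the full I_d is enclosed: B = μ₀ I_d/(2πr) = (4π×10^-7)(0.2092)/(2π·0.198) = 2.11×10^-7 T.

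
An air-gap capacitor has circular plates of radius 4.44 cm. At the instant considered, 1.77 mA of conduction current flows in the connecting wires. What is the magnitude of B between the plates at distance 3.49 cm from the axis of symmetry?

No conduction current crosses the gap, so I_d there equals the 1.77×10^-3 A in the leads.
An Ampèrian loop of radius r encloses a fraction (r/R)² of I_d. Then B·2πr = μ₀ I_d (r/R)², giving B = μ₀ I_d r/(2πR²) = 6.27×10^-9 T.

6.27×10^-9 T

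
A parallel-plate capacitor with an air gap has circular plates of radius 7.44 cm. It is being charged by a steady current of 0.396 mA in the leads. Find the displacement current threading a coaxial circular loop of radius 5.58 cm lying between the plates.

2.23×10^-4 A

No conduction current crosses the gap, so I_d there equals the 3.96×10^-4 A in the leads.
Since J_d is uniform, the enclosed fraction is (r/R)² = 0.5625, giving I_d,enc = 2.23×10^-4 A.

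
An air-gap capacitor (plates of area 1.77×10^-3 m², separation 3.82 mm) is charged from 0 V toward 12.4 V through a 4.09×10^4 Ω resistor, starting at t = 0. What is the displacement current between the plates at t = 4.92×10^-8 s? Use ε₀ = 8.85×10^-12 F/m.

2.26×10^-4 A

With C = ε₀A/d = (8.85×10^-12)(1.77×10^-3)/(3.82×10^-3) = 4.101×10^-12 F, the time constant is τ = RC = 1.677×10^-7 s, so t/τ = 0.2934 and e^(−t/τ) = 0.7457.
I_d = I_cond = (V₀/R) e^(−t/τ) = (3.032×10^-4)(0.7457) = 2.26×10^-4 A.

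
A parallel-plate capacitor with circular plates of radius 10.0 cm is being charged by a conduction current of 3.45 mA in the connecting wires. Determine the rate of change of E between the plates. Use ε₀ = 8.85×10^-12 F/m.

By continuity, I_d in the gap equals the 3.45 mA flowing in the wire.
Then dE/dt = I_d/(ε₀A) = 1.24×10^10 V/(m·s).

1.24×10^10 V/(m·s)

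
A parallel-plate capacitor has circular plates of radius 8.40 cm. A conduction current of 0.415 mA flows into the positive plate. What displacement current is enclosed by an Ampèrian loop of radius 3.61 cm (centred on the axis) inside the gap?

Between the plates the displacement current equals the wire current: I_d = 0.415 mA = 4.15×10^-4 A.
Through an area πr² the displacement current is I_d·(πr²/πR²) = I_d (r/R)² = 7.66×10^-5 A.

7.66×10^-5 A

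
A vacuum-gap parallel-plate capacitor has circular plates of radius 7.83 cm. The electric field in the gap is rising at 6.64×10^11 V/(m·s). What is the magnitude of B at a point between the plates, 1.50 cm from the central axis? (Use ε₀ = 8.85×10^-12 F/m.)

Total displacement current: I_d = ε₀(πR²)(dE/dt) = (8.85×10^-12)(0.01926)(6.64×10^11) = 0.1132 A.
∮B·dl = μ₀ I_d,enc with I_d,enc = I_d r²/R² = 4.154×10^-3 A; so B = μ₀ I_d,enc/(2πr) = 5.54×10^-8 T.

5.54×10^-8 T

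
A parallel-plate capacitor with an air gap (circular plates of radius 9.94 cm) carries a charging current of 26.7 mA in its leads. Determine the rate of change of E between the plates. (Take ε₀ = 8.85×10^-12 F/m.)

The displacement current between the plates equals the conduction current, I_d = 26.7 mA.
Inverting I_d = ε₀ A dE/dt gives dE/dt = 0.0267 / (8.85×10^-12 · 0.03104) = 9.72×10^10 V/(m·s).

9.72×10^10 V/(m·s)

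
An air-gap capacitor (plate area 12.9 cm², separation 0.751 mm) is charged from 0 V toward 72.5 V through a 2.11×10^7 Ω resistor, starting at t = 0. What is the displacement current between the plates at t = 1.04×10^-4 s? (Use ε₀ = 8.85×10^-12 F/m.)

2.48×10^-6 A

C = ε₀A/d = (8.85×10^-12)(1.29×10^-3)/(7.51×10^-4) = 1.520×10^-11 F and τ = RC = 3.207×10^-4 s. I_d in the gap equals the RC charging current.
I_d(t) = (V₀/R) e^(−t/τ) = 3.436×10^-6 · e^(−0.3243) = 2.48×10^-6 A.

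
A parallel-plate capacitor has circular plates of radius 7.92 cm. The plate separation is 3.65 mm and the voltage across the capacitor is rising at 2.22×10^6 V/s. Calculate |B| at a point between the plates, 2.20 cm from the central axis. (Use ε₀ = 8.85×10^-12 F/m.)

7.44×10^-11 T

I_d = C dV/dt with C = ε₀πR²/d = 4.779×10^-11 F, so I_d = (4.779×10^-11)(2.22×10^6) = 1.061×10^-4 A.
For r < R the Ampère–Maxwell law gives B(2πr) = μ₀ I_d (r²/R²), so B = μ₀ I_d r/(2πR²) = (4π×10^-7)(1.061×10^-4)(0.0220)/(2π·0.0792²) = 7.44×10^-11 T.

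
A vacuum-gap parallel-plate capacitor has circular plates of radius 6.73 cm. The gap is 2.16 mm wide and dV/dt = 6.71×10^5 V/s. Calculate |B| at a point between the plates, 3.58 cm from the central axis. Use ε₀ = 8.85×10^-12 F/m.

6.18×10^-11 T

With E = V/d, dE/dt = 3.106×10^8 V/(m·s) and πR² = 0.01423 m², giving I_d = ε₀ πR² dE/dt = 3.912×10^-5 A.
∮B·dl = μ₀ I_d,enc with I_d,enc = I_d r²/R² = 1.107×10^-5 A; so B = μ₀ I_d,enc/(2πr) = 6.18×10^-11 T.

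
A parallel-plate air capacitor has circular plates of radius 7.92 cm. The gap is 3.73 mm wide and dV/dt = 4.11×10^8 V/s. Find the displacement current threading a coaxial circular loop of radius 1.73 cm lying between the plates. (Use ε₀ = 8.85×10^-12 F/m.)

With E = V/d, dE/dt = 1.102×10^11 V/(m·s) and πR² = 0.01971 m², giving I_d = ε₀ πR² dE/dt = 0.01922 A.
The field is uniform, so I_d,enc = I_d (r/R)² = (0.01922)(1.73/7.92)² = 9.17×10^-4 A.

9.17×10^-4 A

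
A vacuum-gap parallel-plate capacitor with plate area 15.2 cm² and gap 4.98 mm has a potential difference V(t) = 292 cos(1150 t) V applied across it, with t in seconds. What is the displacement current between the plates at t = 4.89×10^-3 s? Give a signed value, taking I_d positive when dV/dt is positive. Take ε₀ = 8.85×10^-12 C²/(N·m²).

C = ε₀A/d = (8.85×10^-12)(1.52×10^-3)/(4.98×10^-3) = 2.701×10^-12 F. dV/dt = V₀ω·−sin(ωt); at ωt = 5.6235 rad this factor is 0.6129.
I_d = C dV/dt = (2.701×10^-12)(292)(1150)(0.6129) = 5.56×10^-7 A.

5.56×10^-7 A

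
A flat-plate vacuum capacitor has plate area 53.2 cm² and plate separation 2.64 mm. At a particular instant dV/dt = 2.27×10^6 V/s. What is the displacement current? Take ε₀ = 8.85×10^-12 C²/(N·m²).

The field between the plates is E = V/d, so dE/dt = (2.27×10^6)/(2.64×10^-3 m) = 8.598×10^8 V/(m·s).
I_d = ε₀ A (dE/dt) = (8.85×10^-12)(5.32×10^-3)(8.598×10^8) = 4.05×10^-5 A.

4.05×10^-5 A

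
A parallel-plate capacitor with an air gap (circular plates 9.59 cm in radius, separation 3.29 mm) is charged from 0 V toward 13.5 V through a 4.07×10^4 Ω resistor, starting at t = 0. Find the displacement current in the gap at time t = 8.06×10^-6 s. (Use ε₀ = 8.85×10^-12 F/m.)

C = ε₀A/d = (8.85×10^-12)(0.02889)/(3.29×10^-3) = 7.771×10^-11 F and τ = RC = 3.163×10^-6 s. I_d in the gap equals the RC charging current.
I_d(t) = (V₀/R) e^(−t/τ) = 3.317×10^-4 · e^(−2.548) = 2.60×10^-5 A.

2.60×10^-5 A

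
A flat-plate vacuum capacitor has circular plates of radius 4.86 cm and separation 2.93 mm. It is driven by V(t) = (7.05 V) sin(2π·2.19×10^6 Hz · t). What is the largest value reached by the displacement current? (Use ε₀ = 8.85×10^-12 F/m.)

The displacement current equals the conduction current C dV/dt, which peaks at C V₀ ω.
With C = ε₀A/d = (8.85×10^-12)(7.420×10^-3)/(2.93×10^-3) = 2.241×10^-11 F and ω = 2πf = 1.376×10^7 rad/s, I_d,max = (2.241×10^-11)(7.05)(1.376×10^7) = 2.17×10^-3 A.

2.17×10^-3 A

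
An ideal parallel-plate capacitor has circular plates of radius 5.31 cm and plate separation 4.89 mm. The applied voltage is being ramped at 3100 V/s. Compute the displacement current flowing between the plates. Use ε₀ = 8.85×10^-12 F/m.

The displacement current equals the charging current C dV/dt. With C = ε₀A/d = (8.85×10^-12)(8.858×10^-3)/(4.89×10^-3) = 1.603×10^-11 F, I_d = (1.603×10^-11)(3100) = 4.97×10^-8 A.

4.97×10^-8 A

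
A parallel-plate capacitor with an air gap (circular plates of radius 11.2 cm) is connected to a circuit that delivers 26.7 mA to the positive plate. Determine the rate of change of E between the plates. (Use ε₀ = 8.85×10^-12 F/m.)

Charge continuity gives I_d = I = 0.0267 A between the plates.
Since I_d = ε₀ A dE/dt, dE/dt = I_d/(ε₀A) = (0.0267)/((8.85×10^-12)(0.03941)) = 7.66×10^10 V/(m·s).

7.66×10^10 V/(m·s)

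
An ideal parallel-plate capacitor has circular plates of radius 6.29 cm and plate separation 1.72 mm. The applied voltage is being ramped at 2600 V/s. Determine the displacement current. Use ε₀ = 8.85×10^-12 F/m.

1.66×10^-7 A

The field between the plates is E = V/d, so dE/dt = (2600)/(1.72×10^-3 m) = 1.512×10^6 V/(m·s).
I_d = ε₀ A (dE/dt) = (8.85×10^-12)(0.01243)(1.512×10^6) = 1.66×10^-7 A.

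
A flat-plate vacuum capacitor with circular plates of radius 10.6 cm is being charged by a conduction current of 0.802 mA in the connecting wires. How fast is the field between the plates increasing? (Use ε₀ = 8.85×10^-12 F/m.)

The displacement current between the plates equals the conduction current, I_d = 0.802 mA.
Since I_d = ε₀ A dE/dt, dE/dt = I_d/(ε₀A) = (8.02×10^-4)/((8.85×10^-12)(0.03530)) = 2.57×10^9 V/(m·s).

2.57×10^9 V/(m·s)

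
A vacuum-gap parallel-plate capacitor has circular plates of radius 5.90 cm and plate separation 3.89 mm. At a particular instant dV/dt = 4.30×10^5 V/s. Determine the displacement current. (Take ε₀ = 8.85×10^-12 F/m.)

1.07×10^-5 A

E = V/d so dE/dt = (dV/dt)/d = 1.105×10^8 V/(m·s), and I_d = ε₀ A dE/dt = (8.85×10^-12)(0.01094)(1.105×10^8) = 1.07×10^-5 A.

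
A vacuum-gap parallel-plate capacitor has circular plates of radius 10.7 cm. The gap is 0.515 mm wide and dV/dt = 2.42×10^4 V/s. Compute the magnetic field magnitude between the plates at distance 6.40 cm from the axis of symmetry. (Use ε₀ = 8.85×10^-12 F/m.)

With E = V/d, dE/dt = 4.699×10^7 V/(m·s) and πR² = 0.03597 m², giving I_d = ε₀ πR² dE/dt = 1.496×10^-5 A.
An Ampèrian loop of radius r encloses a fraction (r/R)² of I_d. Then B·2πr = μ₀ I_d (r/R)², giving B = μ₀ I_d r/(2πR²) = 1.67×10^-11 T.

1.67×10^-11 T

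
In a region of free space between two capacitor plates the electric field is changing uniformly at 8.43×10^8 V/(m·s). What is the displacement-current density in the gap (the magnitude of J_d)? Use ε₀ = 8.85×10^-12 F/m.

J_d = ε₀ ∂E/∂t, so J_d = 7.46×10^-3 A/m².

7.46×10^-3 A/m²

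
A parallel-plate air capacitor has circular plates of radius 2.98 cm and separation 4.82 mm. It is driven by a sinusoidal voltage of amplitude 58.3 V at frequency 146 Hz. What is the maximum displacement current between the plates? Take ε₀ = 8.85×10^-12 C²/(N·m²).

2.74×10^-7 A

The displacement current equals the conduction current C dV/dt, which peaks at C V₀ ω.
With C = ε₀A/d = (8.85×10^-12)(2.790×10^-3)/(4.82×10^-3) = 5.123×10^-12 F and ω = 2πf = 917.3 rad/s, I_d,max = (5.123×10^-12)(58.3)(917.3) = 2.74×10^-7 A.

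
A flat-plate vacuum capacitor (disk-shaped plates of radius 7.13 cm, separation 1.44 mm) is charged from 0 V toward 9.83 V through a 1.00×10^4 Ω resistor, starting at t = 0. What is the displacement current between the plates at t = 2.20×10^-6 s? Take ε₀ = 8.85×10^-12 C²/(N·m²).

C = ε₀A/d = (8.85×10^-12)(0.01597)/(1.44×10^-3) = 9.815×10^-11 F, so τ = RC = 9.815×10^-7 s.
The conduction current is I(t) = (V₀/R) e^(−t/τ), and the displacement current between the plates equals it.
t/τ = 2.241; I_d = (9.83/1.00×10^4) · e^(−2.241) = (9.830×10^-4)(0.1064) = 1.05×10^-4 A.

1.05×10^-4 A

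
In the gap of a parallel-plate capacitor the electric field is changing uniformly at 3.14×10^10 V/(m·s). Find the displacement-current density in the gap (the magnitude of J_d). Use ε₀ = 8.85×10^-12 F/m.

0.278 A/m²

J_d = ε₀ dE/dt = (8.85×10^-12)(3.14×10^10) = 0.278 A/m².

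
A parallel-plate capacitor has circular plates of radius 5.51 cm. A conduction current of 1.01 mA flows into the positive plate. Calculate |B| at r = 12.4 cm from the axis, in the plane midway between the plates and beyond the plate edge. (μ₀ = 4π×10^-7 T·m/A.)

By continuity the displacement current in the gap matches the conduction current: I_d = 1.01×10^-3 A.
For r ≥ R the full I_d is enclosed: B = μ₀ I_d/(2πr) = (4π×10^-7)(1.01×10^-3)/(2π·0.124) = 1.63×10^-9 T.

1.63×10^-9 T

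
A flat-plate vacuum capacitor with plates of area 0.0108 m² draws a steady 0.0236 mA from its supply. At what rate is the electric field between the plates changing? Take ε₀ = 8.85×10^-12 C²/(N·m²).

The displacement current between the plates equals the conduction current, I_d = 0.0236 mA.
Since I_d = ε₀ A dE/dt, dE/dt = I_d/(ε₀A) = (2.36×10^-5)/((8.85×10^-12)(0.0108)) = 2.47×10^8 V/(m·s).

2.47×10^8 V/(m·s)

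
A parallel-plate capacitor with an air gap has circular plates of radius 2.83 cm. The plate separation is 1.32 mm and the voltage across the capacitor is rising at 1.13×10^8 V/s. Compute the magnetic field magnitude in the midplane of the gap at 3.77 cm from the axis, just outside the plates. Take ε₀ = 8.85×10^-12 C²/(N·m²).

1.01×10^-8 T

dE/dt = (dV/dt)/d = 8.561×10^10 V/(m·s); I_d = ε₀(πR²)(dE/dt) = (8.85×10^-12)(2.516×10^-3)(8.561×10^10) = 1.906×10^-3 A.
Outside the plates the loop encloses all of I_d, so B·2πr = μ₀ I_d and B = 1.01×10^-8 T.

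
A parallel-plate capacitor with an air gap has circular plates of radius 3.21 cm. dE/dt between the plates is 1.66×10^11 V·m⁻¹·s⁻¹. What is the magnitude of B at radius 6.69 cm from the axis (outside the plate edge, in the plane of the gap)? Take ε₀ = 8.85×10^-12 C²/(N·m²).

Through the whole plate area (πR² = 3.237×10^-3 m²), I_d = ε₀ πR² dE/dt = 4.755×10^-3 A.
With r > R the enclosed displacement current is the full I_d; B = μ₀ I_d / (2πr) = 1.42×10^-8 T.

1.42×10^-8 T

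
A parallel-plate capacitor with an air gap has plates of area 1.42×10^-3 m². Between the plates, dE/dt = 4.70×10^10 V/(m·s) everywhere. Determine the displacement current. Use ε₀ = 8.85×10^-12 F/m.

5.91×10^-4 A

With a uniform field, Φ_E = EA, so I_d = ε₀ A dE/dt = 5.91×10^-4 A.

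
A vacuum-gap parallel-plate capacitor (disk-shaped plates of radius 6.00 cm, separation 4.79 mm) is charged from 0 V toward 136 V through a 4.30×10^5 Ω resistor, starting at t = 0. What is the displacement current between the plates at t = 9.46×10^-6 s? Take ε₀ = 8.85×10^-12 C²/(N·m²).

1.10×10^-4 A

C = ε₀A/d = (8.85×10^-12)(0.01131)/(4.79×10^-3) = 2.090×10^-11 F, so τ = RC = 8.987×10^-6 s.
The conduction current is I(t) = (V₀/R) e^(−t/τ), and the displacement current between the plates equals it.
t/τ = 1.053; I_d = (136/4.30×10^5) · e^(−1.053) = (3.163×10^-4)(0.3489) = 1.10×10^-4 A.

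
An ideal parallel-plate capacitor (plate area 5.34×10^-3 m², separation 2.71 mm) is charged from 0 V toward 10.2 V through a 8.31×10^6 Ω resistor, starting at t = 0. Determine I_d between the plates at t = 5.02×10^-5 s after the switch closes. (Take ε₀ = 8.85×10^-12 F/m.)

8.68×10^-7 A

C = ε₀A/d = (8.85×10^-12)(5.34×10^-3)/(2.71×10^-3) = 1.744×10^-11 F, so τ = RC = 1.449×10^-4 s.
The conduction current is I(t) = (V₀/R) e^(−t/τ), and the displacement current between the plates equals it.
t/τ = 0.3464; I_d = (10.2/8.31×10^6) · e^(−0.3464) = (1.227×10^-6)(0.7072) = 8.68×10^-7 A.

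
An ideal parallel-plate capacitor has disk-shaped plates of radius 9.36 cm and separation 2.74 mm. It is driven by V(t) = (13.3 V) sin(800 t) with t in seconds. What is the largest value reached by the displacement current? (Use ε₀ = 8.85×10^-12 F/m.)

9.46×10^-7 A

The displacement current equals the conduction current C dV/dt, which peaks at C V₀ ω.
With C = ε₀A/d = (8.85×10^-12)(0.02752)/(2.74×10^-3) = 8.889×10^-11 F and ω = 800 rad/s, I_d,max = (8.889×10^-11)(13.3)(800) = 9.46×10^-7 A.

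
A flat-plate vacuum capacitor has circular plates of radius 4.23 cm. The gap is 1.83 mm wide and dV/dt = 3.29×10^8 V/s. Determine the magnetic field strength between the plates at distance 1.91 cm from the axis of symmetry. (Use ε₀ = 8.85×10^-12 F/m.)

With E = V/d, dE/dt = 1.798×10^11 V/(m·s) and πR² = 5.621×10^-3 m², giving I_d = ε₀ πR² dE/dt = 8.944×10^-3 A.
An Ampèrian loop of radius r encloses a fraction (r/R)² of I_d. Then B·2πr = μ₀ I_d (r/R)², giving B = μ₀ I_d r/(2πR²) = 1.91×10^-8 T.

1.91×10^-8 T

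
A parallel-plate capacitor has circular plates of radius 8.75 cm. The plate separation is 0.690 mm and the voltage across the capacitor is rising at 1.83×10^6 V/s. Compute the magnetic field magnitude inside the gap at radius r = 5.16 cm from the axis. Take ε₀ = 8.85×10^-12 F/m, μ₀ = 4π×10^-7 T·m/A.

I_d = C dV/dt with C = ε₀πR²/d = 3.085×10^-10 F, so I_d = (3.085×10^-10)(1.83×10^6) = 5.646×10^-4 A.
For r < R the Ampère–Maxwell law gives B(2πr) = μ₀ I_d (r²/R²), so B = μ₀ I_d r/(2πR²) = (4π×10^-7)(5.646×10^-4)(0.0516)/(2π·0.0875²) = 7.61×10^-10 T.

7.61×10^-10 T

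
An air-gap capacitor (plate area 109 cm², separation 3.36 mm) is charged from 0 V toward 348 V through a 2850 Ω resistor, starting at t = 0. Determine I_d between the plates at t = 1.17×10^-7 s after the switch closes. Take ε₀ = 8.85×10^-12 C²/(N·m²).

0.0292 A

C = ε₀A/d = (8.85×10^-12)(0.0109)/(3.36×10^-3) = 2.871×10^-11 F, so τ = RC = 8.182×10^-8 s.
The conduction current is I(t) = (V₀/R) e^(−t/τ), and the displacement current between the plates equals it.
t/τ = 1.430; I_d = (348/2850) · e^(−1.430) = (0.1221)(0.2393) = 0.0292 A.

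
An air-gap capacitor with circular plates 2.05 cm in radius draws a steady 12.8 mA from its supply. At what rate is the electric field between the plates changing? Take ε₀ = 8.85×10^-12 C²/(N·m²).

1.10×10^12 V/(m·s)

By continuity, I_d in the gap equals the 12.8 mA flowing in the wire.
Inverting I_d = ε₀ A dE/dt gives dE/dt = 0.0128 / (8.85×10^-12 · 1.320×10^-3) = 1.10×10^12 V/(m·s).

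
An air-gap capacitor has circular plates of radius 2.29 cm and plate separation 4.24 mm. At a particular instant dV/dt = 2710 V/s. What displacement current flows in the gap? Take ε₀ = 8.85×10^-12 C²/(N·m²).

The displacement current equals the charging current C dV/dt. With C = ε₀A/d = (8.85×10^-12)(1.647×10^-3)/(4.24×10^-3) = 3.438×10^-12 F, I_d = (3.438×10^-12)(2710) = 9.32×10^-9 A.

9.32×10^-9 A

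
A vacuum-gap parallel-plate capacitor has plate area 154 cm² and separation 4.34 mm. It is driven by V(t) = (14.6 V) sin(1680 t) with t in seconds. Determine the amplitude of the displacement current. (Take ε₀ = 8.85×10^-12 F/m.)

The displacement current equals the conduction current C dV/dt, which peaks at C V₀ ω.
With C = ε₀A/d = (8.85×10^-12)(0.0154)/(4.34×10^-3) = 3.140×10^-11 F and ω = 1680 rad/s, I_d,max = (3.140×10^-11)(14.6)(1680) = 7.70×10^-7 A.

7.70×10^-7 A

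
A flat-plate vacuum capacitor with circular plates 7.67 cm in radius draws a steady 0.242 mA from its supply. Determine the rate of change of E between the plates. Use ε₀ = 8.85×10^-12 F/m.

The displacement current between the plates equals the conduction current, I_d = 0.242 mA.
Since I_d = ε₀ A dE/dt, dE/dt = I_d/(ε₀A) = (2.42×10^-4)/((8.85×10^-12)(0.01848)) = 1.48×10^9 V/(m·s).

1.48×10^9 V/(m·s)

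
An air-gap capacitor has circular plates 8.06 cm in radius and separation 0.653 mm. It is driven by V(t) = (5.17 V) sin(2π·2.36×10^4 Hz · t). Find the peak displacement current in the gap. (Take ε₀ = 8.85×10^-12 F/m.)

2.12×10^-4 A

The displacement current equals the conduction current C dV/dt, which peaks at C V₀ ω.
With C = ε₀A/d = (8.85×10^-12)(0.02041)/(6.53×10^-4) = 2.766×10^-10 F and ω = 2πf = 1.483×10^5 rad/s, I_d,max = (2.766×10^-10)(5.17)(1.483×10^5) = 2.12×10^-4 A.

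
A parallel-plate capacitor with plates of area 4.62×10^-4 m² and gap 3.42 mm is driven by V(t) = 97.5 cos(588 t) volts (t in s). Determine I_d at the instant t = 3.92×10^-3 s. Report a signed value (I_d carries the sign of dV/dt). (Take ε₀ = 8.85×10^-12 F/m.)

-5.09×10^-8 A

dV/dt = (97.5)(588)·−sin(2.30496) = -4.256×10^4 V/s.
I_d = C dV/dt with C = ε₀A/d = (8.85×10^-12)(4.62×10^-4)/(3.42×10^-3) = 1.196×10^-12 F, so I_d = (1.196×10^-12)(-4.256×10^4) = -5.09×10^-8 A.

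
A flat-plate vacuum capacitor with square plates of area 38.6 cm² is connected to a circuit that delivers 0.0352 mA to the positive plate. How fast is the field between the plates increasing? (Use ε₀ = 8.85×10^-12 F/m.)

1.03×10^9 V/(m·s)

Charge continuity gives I_d = I = 3.52×10^-5 A between the plates.
Since I_d = ε₀ A dE/dt, dE/dt = I_d/(ε₀A) = (3.52×10^-5)/((8.85×10^-12)(3.86×10^-3)) = 1.03×10^9 V/(m·s).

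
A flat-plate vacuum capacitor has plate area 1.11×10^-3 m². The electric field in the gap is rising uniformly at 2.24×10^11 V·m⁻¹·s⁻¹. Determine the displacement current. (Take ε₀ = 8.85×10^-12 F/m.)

2.20×10^-3 A

With a uniform field, Φ_E = EA, so I_d = ε₀ A dE/dt = 2.20×10^-3 A.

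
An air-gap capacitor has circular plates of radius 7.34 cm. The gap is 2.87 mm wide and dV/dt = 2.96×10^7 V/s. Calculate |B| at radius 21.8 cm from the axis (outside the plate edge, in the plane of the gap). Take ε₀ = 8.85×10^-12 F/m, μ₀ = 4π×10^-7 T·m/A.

I_d = C dV/dt with C = ε₀πR²/d = 5.221×10^-11 F, so I_d = (5.221×10^-11)(2.96×10^7) = 1.545×10^-3 A.
Outside the plates the loop encloses all of I_d, so B·2πr = μ₀ I_d and B = 1.42×10^-9 T.

1.42×10^-9 T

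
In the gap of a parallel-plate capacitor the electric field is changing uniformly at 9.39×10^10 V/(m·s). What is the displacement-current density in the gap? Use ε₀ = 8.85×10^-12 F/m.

J_d = ε₀ ∂E/∂t, so J_d = 0.831 A/m².

0.831 A/m²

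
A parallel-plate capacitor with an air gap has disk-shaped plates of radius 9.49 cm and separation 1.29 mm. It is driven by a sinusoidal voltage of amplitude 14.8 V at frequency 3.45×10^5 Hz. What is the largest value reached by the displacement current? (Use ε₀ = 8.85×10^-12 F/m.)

C = ε₀A/d = (8.85×10^-12)(0.02829)/(1.29×10^-3) = 1.941×10^-10 F; ω = 2πf = 2.168×10^6 rad/s.
I_d = C dV/dt, so |I_d|_max = C V₀ ω = (1.941×10^-10)(14.8)(2.168×10^6) = 6.23×10^-3 A.

6.23×10^-3 A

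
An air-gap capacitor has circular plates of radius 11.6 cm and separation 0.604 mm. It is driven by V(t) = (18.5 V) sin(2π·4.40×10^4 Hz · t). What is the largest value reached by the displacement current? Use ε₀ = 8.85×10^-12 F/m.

The displacement current equals the conduction current C dV/dt, which peaks at C V₀ ω.
With C = ε₀A/d = (8.85×10^-12)(0.04227)/(6.04×10^-4) = 6.194×10^-10 F and ω = 2πf = 2.765×10^5 rad/s, I_d,max = (6.194×10^-10)(18.5)(2.765×10^5) = 3.17×10^-3 A.

3.17×10^-3 A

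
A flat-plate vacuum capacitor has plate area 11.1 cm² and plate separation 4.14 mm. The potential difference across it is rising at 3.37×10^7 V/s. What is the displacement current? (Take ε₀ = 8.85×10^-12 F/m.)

The field between the plates is E = V/d, so dE/dt = (3.37×10^7)/(4.14×10^-3 m) = 8.140×10^9 V/(m·s).
I_d = ε₀ A (dE/dt) = (8.85×10^-12)(1.11×10^-3)(8.140×10^9) = 8.00×10^-5 A.

8.00×10^-5 A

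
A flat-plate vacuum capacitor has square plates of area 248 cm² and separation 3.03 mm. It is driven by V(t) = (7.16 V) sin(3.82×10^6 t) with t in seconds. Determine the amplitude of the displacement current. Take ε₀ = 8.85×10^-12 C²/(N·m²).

1.98×10^-3 A

(dE/dt)_max = V₀ω/d = 9.027×10^9 V/(m·s); ω = 3.82×10^6 rad/s.
I_d,max = ε₀ A (dE/dt)_max = (8.85×10^-12)(0.0248)(9.027×10^9) = 1.98×10^-3 A.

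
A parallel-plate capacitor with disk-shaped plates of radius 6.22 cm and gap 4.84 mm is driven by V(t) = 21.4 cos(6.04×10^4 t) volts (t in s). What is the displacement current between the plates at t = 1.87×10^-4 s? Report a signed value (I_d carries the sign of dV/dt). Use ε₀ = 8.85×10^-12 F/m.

dV/dt = (21.4)(6.04×10^4)·−sin(11.2948) = 1.235×10^6 V/s.
I_d = C dV/dt with C = ε₀A/d = (8.85×10^-12)(0.01215)/(4.84×10^-3) = 2.222×10^-11 F, so I_d = (2.222×10^-11)(1.235×10^6) = 2.74×10^-5 A.

2.74×10^-5 A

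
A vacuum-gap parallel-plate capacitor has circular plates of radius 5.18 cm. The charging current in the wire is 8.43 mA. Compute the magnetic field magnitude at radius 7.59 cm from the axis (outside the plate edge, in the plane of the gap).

2.22×10^-8 T

Between the plates the displacement current equals the wire current: I_d = 8.43 mA = 8.43×10^-3 A.
With r > R the enclosed displacement current is the full I_d; B = μ₀ I_d / (2πr) = 2.22×10^-8 T.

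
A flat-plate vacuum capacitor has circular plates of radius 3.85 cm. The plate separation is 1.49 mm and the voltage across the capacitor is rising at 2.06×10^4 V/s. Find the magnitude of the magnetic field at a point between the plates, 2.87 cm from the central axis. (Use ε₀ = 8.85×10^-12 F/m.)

I_d = C dV/dt with C = ε₀πR²/d = 2.766×10^-11 F, so I_d = (2.766×10^-11)(2.06×10^4) = 5.698×10^-7 A.
∮B·dl = μ₀ I_d,enc with I_d,enc = I_d r²/R² = 3.166×10^-7 A; so B = μ₀ I_d,enc/(2πr) = 2.21×10^-12 T.

2.21×10^-12 T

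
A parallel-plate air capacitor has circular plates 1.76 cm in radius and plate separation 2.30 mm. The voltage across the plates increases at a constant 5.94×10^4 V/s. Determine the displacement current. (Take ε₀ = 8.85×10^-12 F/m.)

2.22×10^-7 A

The displacement current equals the charging current C dV/dt. With C = ε₀A/d = (8.85×10^-12)(9.731×10^-4)/(2.30×10^-3) = 3.744×10^-12 F, I_d = (3.744×10^-12)(5.94×10^4) = 2.22×10^-7 A.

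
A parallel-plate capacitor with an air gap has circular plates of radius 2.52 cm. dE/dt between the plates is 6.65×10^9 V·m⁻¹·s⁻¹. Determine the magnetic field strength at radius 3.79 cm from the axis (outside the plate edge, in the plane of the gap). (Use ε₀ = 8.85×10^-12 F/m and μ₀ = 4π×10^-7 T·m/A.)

6.20×10^-10 T

Total displacement current: I_d = ε₀(πR²)(dE/dt) = (8.85×10^-12)(1.995×10^-3)(6.65×10^9) = 1.174×10^-4 A.
Outside the plates the loop encloses all of I_d, so B·2πr = μ₀ I_d and B = 6.20×10^-10 T.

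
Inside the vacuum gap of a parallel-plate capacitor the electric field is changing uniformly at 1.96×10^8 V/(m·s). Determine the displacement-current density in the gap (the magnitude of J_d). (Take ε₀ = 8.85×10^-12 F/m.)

J_d = ε₀ ∂E/∂t, so J_d = 1.73×10^-3 A/m².

1.73×10^-3 A/m²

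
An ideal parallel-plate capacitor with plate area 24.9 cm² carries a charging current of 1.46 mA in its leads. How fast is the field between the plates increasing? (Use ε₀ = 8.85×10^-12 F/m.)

The displacement current between the plates equals the conduction current, I_d = 1.46 mA.
Then dE/dt = I_d/(ε₀A) = 6.63×10^10 V/(m·s).

6.63×10^10 V/(m·s)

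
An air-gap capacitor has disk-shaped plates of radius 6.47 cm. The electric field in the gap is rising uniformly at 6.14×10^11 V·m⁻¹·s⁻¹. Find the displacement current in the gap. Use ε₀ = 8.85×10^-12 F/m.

The displacement current is ε₀ times dΦ_E/dt = ε₀ A dE/dt = (8.85×10^-12)(0.01315)(6.14×10^11) = 0.0715 A.

0.0715 A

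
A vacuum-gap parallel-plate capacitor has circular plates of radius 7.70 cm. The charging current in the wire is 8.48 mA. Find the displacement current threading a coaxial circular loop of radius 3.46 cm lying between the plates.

1.71×10^-3 A

By continuity the displacement current in the gap matches the conduction current: I_d = 8.48×10^-3 A.
The field is uniform, so I_d,enc = I_d (r/R)² = (8.48×10^-3)(3.46/7.70)² = 1.71×10^-3 A.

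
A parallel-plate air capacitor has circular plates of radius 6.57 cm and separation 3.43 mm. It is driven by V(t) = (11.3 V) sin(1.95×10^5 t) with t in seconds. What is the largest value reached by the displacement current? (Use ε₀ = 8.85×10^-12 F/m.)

(dE/dt)_max = V₀ω/d = 6.424×10^8 V/(m·s); ω = 1.95×10^5 rad/s.
I_d,max = ε₀ A (dE/dt)_max = (8.85×10^-12)(0.01356)(6.424×10^8) = 7.71×10^-5 A.

7.71×10^-5 A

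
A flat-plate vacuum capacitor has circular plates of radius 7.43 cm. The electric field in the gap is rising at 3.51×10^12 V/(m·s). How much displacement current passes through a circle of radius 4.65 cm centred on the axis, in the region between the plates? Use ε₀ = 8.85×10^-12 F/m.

I_d = ε₀ dΦ_E/dt = ε₀ πR² (dE/dt) = (8.85×10^-12)(0.01734)(3.51×10^12) = 0.5386 A through the full plate area.
Through an area πr² the displacement current is I_d·(πr²/πR²) = I_d (r/R)² = 0.211 A.

0.211 A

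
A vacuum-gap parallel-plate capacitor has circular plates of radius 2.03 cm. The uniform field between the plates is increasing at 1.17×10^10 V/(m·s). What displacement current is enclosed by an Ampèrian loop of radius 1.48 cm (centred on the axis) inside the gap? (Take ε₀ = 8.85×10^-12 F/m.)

7.13×10^-5 A

Through the whole plate area (πR² = 1.295×10^-3 m²), I_d = ε₀ πR² dE/dt = 1.341×10^-4 A.
Since J_d is uniform, the enclosed fraction is (r/R)² = 0.5315, giving I_d,enc = 7.13×10^-5 A.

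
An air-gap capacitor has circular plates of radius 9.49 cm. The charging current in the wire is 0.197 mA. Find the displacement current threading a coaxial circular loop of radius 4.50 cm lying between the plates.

4.43×10^-5 A

No conduction current crosses the gap, so I_d there equals the 1.97×10^-4 A in the leads.
The field is uniform, so I_d,enc = I_d (r/R)² = (1.97×10^-4)(4.50/9.49)² = 4.43×10^-5 A.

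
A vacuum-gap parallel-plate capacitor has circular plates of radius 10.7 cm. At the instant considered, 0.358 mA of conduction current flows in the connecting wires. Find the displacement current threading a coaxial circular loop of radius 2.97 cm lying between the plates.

Between the plates the displacement current equals the wire current: I_d = 0.358 mA = 3.58×10^-4 A.
The field is uniform, so I_d,enc = I_d (r/R)² = (3.58×10^-4)(2.97/10.7)² = 2.76×10^-5 A.

2.76×10^-5 A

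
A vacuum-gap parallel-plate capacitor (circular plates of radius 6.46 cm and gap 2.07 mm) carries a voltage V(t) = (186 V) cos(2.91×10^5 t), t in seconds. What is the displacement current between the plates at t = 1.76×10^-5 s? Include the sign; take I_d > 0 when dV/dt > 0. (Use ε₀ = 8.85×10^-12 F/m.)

dE/dt = (V₀ω/d)·−sin(ωt) with ωt = 5.1216 rad: (186)(2.91×10^5)(0.9174)/(2.07×10^-3) = 2.399×10^10 V/(m·s).
I_d = ε₀ A dE/dt = (8.85×10^-12)(0.01311)(2.399×10^10) = 2.78×10^-3 A.

2.78×10^-3 A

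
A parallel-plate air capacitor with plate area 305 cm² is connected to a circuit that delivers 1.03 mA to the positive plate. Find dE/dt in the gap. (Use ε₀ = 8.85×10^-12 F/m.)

3.82×10^9 V/(m·s)

Charge continuity gives I_d = I = 1.03×10^-3 A between the plates.
Inverting I_d = ε₀ A dE/dt gives dE/dt = 1.03×10^-3 / (8.85×10^-12 · 0.0305) = 3.82×10^9 V/(m·s).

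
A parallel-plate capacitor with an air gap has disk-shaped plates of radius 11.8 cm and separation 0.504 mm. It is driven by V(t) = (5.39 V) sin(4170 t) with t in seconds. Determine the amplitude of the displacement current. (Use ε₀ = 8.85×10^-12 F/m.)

1.73×10^-5 A

(dE/dt)_max = V₀ω/d = 4.460×10^7 V/(m·s); ω = 4170 rad/s.
I_d,max = ε₀ A (dE/dt)_max = (8.85×10^-12)(0.04374)(4.460×10^7) = 1.73×10^-5 A.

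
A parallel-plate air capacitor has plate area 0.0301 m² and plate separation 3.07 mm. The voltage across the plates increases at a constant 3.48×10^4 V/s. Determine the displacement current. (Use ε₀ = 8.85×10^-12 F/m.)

C = ε₀A/d = (8.85×10^-12)(0.0301)/(3.07×10^-3) = 8.677×10^-11 F.
I_d = C dV/dt = (8.677×10^-11)(3.48×10^4) = 3.02×10^-6 A.

3.02×10^-6 A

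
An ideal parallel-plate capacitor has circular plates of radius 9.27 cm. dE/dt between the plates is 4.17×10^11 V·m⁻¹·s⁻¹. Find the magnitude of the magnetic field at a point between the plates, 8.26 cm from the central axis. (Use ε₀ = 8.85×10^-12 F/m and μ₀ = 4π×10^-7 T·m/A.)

Through the whole plate area (πR² = 0.02700 m²), I_d = ε₀ πR² dE/dt = 0.09964 A.
∮B·dl = μ₀ I_d,enc with I_d,enc = I_d r²/R² = 0.07911 A; so B = μ₀ I_d,enc/(2πr) = 1.92×10^-7 T.

1.92×10^-7 T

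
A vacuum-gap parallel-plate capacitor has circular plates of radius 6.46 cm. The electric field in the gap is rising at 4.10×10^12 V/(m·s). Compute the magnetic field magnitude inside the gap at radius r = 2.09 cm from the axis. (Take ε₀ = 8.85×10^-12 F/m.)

4.76×10^-7 T

I_d = ε₀ dΦ_E/dt = ε₀ πR² (dE/dt) = (8.85×10^-12)(0.01311)(4.10×10^12) = 0.4757 A through the full plate area.
An Ampèrian loop of radius r encloses a fraction (r/R)² of I_d. Then B·2πr = μ₀ I_d (r/R)², giving B = μ₀ I_d r/(2πR²) = 4.76×10^-7 T.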